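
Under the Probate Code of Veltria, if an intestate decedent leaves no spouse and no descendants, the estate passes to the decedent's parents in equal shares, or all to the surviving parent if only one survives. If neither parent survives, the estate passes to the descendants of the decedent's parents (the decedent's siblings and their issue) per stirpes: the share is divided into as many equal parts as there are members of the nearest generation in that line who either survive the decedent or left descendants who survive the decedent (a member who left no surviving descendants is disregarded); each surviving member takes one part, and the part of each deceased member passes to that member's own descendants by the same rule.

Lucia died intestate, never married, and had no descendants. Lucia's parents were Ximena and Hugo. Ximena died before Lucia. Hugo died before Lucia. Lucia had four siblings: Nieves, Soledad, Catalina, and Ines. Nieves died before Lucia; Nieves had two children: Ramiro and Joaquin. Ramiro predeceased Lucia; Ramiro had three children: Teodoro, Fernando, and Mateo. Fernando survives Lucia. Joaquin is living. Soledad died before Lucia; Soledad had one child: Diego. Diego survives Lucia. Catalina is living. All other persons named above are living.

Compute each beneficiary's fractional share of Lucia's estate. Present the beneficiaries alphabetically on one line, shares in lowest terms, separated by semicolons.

Neither parent survives and there are no descendants, so the estate passes to Lucia's siblings and their issue per stirpes.
The estate is divided into 4 equal shares of 1/4 among Nieves, Soledad, Catalina, Ines.
Nieves predeceased; the 1/4 allotted to Nieves's branch passes to Nieves's issue by representation.
The 1/4 is divided into 2 equal shares of 1/8 among Ramiro, Joaquin.
Ramiro predeceased; the 1/8 allotted to Ramiro's branch passes to Ramiro's issue by representation.
The 1/8 is divided into 3 equal shares of 1/24 among Teodoro, Fernando, Mateo.
Teodoro is living and takes 1/24.
Fernando is living and takes 1/24.
Mateo is living and takes 1/24.
Joaquin is living and takes 1/8.
Soledad predeceased; the 1/4 allotted to Soledad's branch passes to Soledad's issue by representation.
Diego is the sole taker at this level and receives the full 1/4.
Catalina is living and takes 1/4.
Ines is living and takes 1/4.

Catalina 1/4; Diego 1/4; Fernando 1/24; Ines 1/4; Joaquin 1/8; Mateo 1/24; Teodoro 1/24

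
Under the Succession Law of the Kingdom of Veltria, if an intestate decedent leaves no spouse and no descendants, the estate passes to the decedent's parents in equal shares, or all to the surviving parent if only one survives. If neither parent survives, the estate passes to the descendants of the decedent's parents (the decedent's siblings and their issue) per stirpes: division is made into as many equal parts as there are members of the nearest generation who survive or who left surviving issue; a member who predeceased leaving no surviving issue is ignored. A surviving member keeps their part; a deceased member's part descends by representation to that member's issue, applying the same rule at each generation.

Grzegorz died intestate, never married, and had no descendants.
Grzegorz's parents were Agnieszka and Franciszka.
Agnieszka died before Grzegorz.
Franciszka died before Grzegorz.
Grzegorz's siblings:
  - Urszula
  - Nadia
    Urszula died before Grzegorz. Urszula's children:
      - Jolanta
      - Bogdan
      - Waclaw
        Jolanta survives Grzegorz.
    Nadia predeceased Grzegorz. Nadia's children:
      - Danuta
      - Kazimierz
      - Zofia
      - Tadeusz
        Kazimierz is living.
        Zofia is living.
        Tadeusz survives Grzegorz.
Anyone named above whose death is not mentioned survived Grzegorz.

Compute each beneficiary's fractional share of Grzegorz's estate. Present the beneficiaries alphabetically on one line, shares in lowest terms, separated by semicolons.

Neither parent survives and there are no descendants, so the estate passes to Grzegorz's siblings and their issue per stirpes.
The estate is divided into 2 equal shares of 1/2 among Urszula, Nadia.
Urszula predeceased; the 1/2 allotted to Urszula's branch passes to Urszula's issue by representation.
The 1/2 is divided into 3 equal shares of 1/6 among Jolanta, Bogdan, Waclaw.
Jolanta is living and takes 1/6.
Bogdan is living and takes 1/6.
Waclaw is living and takes 1/6.
Nadia predeceased; the 1/2 allotted to Nadia's branch passes to Nadia's issue by representation.
The 1/2 is divided into 4 equal shares of 1/8 among Danuta, Kazimierz, Zofia, Tadeusz.
Danuta is living and takes 1/8.
Kazimierz is living and takes 1/8.
Zofia is living and takes 1/8.
Tadeusz is living and takes 1/8.

Bogdan 1/6; Danuta 1/8; Jolanta 1/6; Kazimierz 1/8; Tadeusz 1/8; Waclaw 1/6; Zofia 1/8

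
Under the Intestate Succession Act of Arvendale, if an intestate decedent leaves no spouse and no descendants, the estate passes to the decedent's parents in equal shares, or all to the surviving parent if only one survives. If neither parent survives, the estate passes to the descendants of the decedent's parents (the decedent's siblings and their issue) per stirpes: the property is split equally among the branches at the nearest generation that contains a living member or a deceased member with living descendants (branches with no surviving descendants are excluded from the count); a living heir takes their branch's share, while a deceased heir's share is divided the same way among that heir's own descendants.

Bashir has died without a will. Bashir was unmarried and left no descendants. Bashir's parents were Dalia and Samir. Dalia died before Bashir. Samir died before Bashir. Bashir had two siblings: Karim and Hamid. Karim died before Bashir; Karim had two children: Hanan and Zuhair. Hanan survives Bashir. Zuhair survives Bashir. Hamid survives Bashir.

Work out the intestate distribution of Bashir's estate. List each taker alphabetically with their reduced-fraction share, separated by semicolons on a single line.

Hamid 1/2; Hanan 1/4; Zuhair 1/4

Neither parent survives and there are no descendants, so the estate passes to Bashir's siblings and their issue per stirpes.
The estate is divided into 2 equal shares of 1/2 among Karim, Hamid.
Karim predeceased; the 1/2 allotted to Karim's branch passes to Karim's issue by representation.
The 1/2 is divided into 2 equal shares of 1/4 among Hanan, Zuhair.
Hanan is living and takes 1/4.
Zuhair is living and takes 1/4.
Hamid is living and takes 1/2.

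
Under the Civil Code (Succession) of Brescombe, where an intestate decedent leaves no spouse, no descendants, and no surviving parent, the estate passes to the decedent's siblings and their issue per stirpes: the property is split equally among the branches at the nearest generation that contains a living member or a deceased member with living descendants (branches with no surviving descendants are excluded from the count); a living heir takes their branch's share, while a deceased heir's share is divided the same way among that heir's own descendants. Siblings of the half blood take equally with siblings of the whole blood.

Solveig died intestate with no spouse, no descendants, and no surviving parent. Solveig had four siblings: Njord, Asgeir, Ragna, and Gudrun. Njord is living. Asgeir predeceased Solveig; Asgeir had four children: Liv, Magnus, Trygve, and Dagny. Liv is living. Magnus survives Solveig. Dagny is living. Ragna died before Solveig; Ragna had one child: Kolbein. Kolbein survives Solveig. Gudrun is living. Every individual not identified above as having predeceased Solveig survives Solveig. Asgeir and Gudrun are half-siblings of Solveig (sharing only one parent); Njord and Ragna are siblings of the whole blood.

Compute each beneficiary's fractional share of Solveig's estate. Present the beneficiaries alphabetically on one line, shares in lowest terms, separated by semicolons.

No spouse, descendants, or parent survives, so the estate passes to Solveig's siblings per stirpes.
Half-blood and whole-blood siblings take equally under the stated rule.
The estate is divided into 4 equal shares of 1/4 among Njord, Asgeir, Ragna, Gudrun.
Njord is living and takes 1/4.
Asgeir predeceased; the 1/4 allotted to Asgeir's branch passes to Asgeir's issue by representation.
The 1/4 is divided into 4 equal shares of 1/16 among Liv, Magnus, Trygve, Dagny.
Liv is living and takes 1/16.
Magnus is living and takes 1/16.
Trygve is living and takes 1/16.
Dagny is living and takes 1/16.
Ragna predeceased; the 1/4 allotted to Ragna's branch passes to Ragna's issue by representation.
Kolbein is the sole taker at this level and receives the full 1/4.
Gudrun is living and takes 1/4.

Dagny 1/16; Gudrun 1/4; Kolbein 1/4; Liv 1/16; Magnus 1/16; Njord 1/4; Trygve 1/16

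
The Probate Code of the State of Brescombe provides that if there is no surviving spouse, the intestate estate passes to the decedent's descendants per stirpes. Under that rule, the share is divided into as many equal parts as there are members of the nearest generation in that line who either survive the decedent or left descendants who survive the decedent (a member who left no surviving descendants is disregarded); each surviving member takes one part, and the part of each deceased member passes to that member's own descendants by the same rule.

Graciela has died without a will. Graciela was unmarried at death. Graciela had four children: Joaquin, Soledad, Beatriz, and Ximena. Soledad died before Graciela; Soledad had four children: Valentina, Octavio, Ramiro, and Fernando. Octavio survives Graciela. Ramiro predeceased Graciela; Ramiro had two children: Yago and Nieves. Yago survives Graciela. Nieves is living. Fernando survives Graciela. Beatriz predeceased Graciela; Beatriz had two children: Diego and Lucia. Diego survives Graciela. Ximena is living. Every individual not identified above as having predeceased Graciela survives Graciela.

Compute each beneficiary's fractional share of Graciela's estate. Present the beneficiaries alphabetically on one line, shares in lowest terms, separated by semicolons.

There is no surviving spouse, so the entire estate passes to Graciela's descendants per stirpes.
The estate is divided into 4 equal shares of 1/4 among Joaquin, Soledad, Beatriz, Ximena.
Joaquin is living and takes 1/4.
Soledad predeceased; the 1/4 allotted to Soledad's branch passes to Soledad's issue by representation.
The 1/4 is divided into 4 equal shares of 1/16 among Valentina, Octavio, Ramiro, Fernando.
Valentina is living and takes 1/16.
Octavio is living and takes 1/16.
Ramiro predeceased; the 1/16 allotted to Ramiro's branch passes to Ramiro's issue by representation.
The 1/16 is divided into 2 equal shares of 1/32 among Yago, Nieves.
Yago is living and takes 1/32.
Nieves is living and takes 1/32.
Fernando is living and takes 1/16.
Beatriz predeceased; the 1/4 allotted to Beatriz's branch passes to Beatriz's issue by representation.
The 1/4 is divided into 2 equal shares of 1/8 among Diego, Lucia.
Diego is living and takes 1/8.
Lucia is living and takes 1/8.
Ximena is living and takes 1/4.

Diego 1/8; Fernando 1/16; Joaquin 1/4; Lucia 1/8; Nieves 1/32; Octavio 1/16; Valentina 1/16; Ximena 1/4; Yago 1/32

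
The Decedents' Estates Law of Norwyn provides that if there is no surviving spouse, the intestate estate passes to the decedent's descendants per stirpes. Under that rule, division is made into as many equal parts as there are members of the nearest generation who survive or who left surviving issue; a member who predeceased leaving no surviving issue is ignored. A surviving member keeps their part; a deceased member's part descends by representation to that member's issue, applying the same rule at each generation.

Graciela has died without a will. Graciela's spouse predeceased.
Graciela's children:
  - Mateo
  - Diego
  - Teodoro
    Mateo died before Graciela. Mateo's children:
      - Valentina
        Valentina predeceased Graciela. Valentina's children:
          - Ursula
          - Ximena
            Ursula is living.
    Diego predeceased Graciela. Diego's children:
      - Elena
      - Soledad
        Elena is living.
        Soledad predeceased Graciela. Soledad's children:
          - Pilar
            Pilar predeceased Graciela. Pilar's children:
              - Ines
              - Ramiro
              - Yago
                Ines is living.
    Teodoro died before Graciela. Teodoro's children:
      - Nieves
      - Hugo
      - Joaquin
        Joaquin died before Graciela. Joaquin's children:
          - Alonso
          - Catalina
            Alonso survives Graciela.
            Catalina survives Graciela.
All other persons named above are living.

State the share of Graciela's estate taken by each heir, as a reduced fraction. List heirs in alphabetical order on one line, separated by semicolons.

There is no surviving spouse, so the entire estate passes to Graciela's descendants per stirpes.
The estate is divided into 3 equal shares of 1/3 among Mateo, Diego, Teodoro.
Mateo predeceased; the 1/3 allotted to Mateo's branch passes to Mateo's issue by representation.
Valentina's line is the sole branch at this level, so the full 1/3 passes to Valentina's issue by representation.
The 1/3 is divided into 2 equal shares of 1/6 among Ursula, Ximena.
Ursula is living and takes 1/6.
Ximena is living and takes 1/6.
Diego predeceased; the 1/3 allotted to Diego's branch passes to Diego's issue by representation.
The 1/3 is divided into 2 equal shares of 1/6 among Elena, Soledad.
Elena is living and takes 1/6.
Soledad predeceased; the 1/6 allotted to Soledad's branch passes to Soledad's issue by representation.
Pilar's line is the sole branch at this level, so the full 1/6 passes to Pilar's issue by representation.
The 1/6 is divided into 3 equal shares of 1/18 among Ines, Ramiro, Yago.
Ines is living and takes 1/18.
Ramiro is living and takes 1/18.
Yago is living and takes 1/18.
Teodoro predeceased; the 1/3 allotted to Teodoro's branch passes to Teodoro's issue by representation.
The 1/3 is divided into 3 equal shares of 1/9 among Nieves, Hugo, Joaquin.
Nieves is living and takes 1/9.
Hugo is living and takes 1/9.
Joaquin predeceased; the 1/9 allotted to Joaquin's branch passes to Joaquin's issue by representation.
The 1/9 is divided into 2 equal shares of 1/18 among Alonso, Catalina.
Alonso is living and takes 1/18.
Catalina is living and takes 1/18.

Alonso 1/18; Catalina 1/18; Elena 1/6; Hugo 1/9; Ines 1/18; Nieves 1/9; Ramiro 1/18; Ursula 1/6; Ximena 1/6; Yago 1/18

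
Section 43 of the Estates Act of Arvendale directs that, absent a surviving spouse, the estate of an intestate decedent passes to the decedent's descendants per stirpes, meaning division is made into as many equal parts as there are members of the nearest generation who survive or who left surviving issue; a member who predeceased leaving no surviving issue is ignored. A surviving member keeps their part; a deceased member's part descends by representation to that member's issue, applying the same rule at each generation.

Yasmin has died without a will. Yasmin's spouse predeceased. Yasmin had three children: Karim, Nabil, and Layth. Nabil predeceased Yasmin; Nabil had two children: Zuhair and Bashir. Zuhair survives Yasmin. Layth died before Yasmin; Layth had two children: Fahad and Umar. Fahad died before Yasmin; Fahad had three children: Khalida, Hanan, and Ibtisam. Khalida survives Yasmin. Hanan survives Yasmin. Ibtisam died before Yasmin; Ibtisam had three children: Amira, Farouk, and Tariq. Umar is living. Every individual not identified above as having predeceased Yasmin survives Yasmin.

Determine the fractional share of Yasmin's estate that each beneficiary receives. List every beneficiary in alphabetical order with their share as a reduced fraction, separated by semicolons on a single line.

There is no surviving spouse, so the entire estate passes to Yasmin's descendants per stirpes.
The estate is divided into 3 equal shares of 1/3 among Karim, Nabil, Layth.
Karim is living and takes 1/3.
Nabil predeceased; the 1/3 allotted to Nabil's branch passes to Nabil's issue by representation.
The 1/3 is divided into 2 equal shares of 1/6 among Zuhair, Bashir.
Zuhair is living and takes 1/6.
Bashir is living and takes 1/6.
Layth predeceased; the 1/3 allotted to Layth's branch passes to Layth's issue by representation.
The 1/3 is divided into 2 equal shares of 1/6 among Fahad, Umar.
Fahad predeceased; the 1/6 allotted to Fahad's branch passes to Fahad's issue by representation.
The 1/6 is divided into 3 equal shares of 1/18 among Khalida, Hanan, Ibtisam.
Khalida is living and takes 1/18.
Hanan is living and takes 1/18.
Ibtisam predeceased; the 1/18 allotted to Ibtisam's branch passes to Ibtisam's issue by representation.
The 1/18 is divided into 3 equal shares of 1/54 among Amira, Farouk, Tariq.
Amira is living and takes 1/54.
Farouk is living and takes 1/54.
Tariq is living and takes 1/54.
Umar is living and takes 1/6.

Amira 1/54; Bashir 1/6; Farouk 1/54; Hanan 1/18; Karim 1/3; Khalida 1/18; Tariq 1/54; Umar 1/6; Zuhair 1/6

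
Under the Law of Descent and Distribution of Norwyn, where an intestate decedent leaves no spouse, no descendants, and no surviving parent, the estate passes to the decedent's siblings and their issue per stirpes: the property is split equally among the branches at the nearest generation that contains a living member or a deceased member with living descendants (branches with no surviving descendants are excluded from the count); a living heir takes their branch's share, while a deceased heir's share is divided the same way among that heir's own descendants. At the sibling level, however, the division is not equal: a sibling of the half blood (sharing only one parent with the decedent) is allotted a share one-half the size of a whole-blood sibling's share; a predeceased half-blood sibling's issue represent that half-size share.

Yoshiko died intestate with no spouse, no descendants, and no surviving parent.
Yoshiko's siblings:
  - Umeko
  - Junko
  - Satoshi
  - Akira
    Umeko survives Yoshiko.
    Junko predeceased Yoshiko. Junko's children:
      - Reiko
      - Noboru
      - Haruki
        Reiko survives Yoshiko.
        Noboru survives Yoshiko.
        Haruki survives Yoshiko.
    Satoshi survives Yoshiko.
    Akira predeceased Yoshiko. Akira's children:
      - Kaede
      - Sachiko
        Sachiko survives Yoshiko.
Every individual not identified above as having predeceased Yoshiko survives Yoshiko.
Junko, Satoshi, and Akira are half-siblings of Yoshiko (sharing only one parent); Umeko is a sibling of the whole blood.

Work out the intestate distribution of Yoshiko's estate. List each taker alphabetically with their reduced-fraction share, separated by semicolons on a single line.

No spouse, descendants, or parent survives, so the estate passes to Yoshiko's siblings per stirpes.
Half-blood siblings count for one-half the weight of whole-blood siblings at the initial division.
Dividing 1 in proportion to weights (total weight 5/2): Umeko (weight 1) → 2/5; Junko (weight 1/2) → 1/5; Satoshi (weight 1/2) → 1/5; Akira (weight 1/2) → 1/5.
Umeko is living and takes 2/5.
Junko predeceased; the 1/5 allotted to Junko's branch passes to Junko's issue by representation.
The 1/5 is divided into 3 equal shares of 1/15 among Reiko, Noboru, Haruki.
Reiko is living and takes 1/15.
Noboru is living and takes 1/15.
Haruki is living and takes 1/15.
Satoshi is living and takes 1/5.
Akira predeceased; the 1/5 allotted to Akira's branch passes to Akira's issue by representation.
The 1/5 is divided into 2 equal shares of 1/10 among Kaede, Sachiko.
Kaede is living and takes 1/10.
Sachiko is living and takes 1/10.

Haruki 1/15; Kaede 1/10; Noboru 1/15; Reiko 1/15; Sachiko 1/10; Satoshi 1/5; Umeko 2/5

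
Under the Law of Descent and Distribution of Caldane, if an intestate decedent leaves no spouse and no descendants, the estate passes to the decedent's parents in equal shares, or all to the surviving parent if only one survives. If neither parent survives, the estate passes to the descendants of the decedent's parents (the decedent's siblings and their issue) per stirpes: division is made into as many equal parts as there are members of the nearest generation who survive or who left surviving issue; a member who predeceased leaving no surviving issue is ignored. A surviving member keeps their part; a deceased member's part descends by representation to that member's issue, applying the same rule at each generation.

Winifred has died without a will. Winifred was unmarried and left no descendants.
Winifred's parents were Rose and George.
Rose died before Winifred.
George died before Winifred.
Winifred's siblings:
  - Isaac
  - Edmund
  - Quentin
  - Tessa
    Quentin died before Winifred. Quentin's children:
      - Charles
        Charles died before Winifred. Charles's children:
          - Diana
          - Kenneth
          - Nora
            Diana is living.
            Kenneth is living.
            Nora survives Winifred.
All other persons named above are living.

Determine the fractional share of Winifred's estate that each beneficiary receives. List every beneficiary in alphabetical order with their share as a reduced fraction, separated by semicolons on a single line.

Neither parent survives and there are no descendants, so the estate passes to Winifred's siblings and their issue per stirpes.
The estate is divided into 4 equal shares of 1/4 among Isaac, Edmund, Quentin, Tessa.
Isaac is living and takes 1/4.
Edmund is living and takes 1/4.
Quentin predeceased; the 1/4 allotted to Quentin's branch passes to Quentin's issue by representation.
Charles's line is the sole branch at this level, so the full 1/4 passes to Charles's issue by representation.
The 1/4 is divided into 3 equal shares of 1/12 among Diana, Kenneth, Nora.
Diana is living and takes 1/12.
Kenneth is living and takes 1/12.
Nora is living and takes 1/12.
Tessa is living and takes 1/4.

Diana 1/12; Edmund 1/4; Isaac 1/4; Kenneth 1/12; Nora 1/12; Tessa 1/4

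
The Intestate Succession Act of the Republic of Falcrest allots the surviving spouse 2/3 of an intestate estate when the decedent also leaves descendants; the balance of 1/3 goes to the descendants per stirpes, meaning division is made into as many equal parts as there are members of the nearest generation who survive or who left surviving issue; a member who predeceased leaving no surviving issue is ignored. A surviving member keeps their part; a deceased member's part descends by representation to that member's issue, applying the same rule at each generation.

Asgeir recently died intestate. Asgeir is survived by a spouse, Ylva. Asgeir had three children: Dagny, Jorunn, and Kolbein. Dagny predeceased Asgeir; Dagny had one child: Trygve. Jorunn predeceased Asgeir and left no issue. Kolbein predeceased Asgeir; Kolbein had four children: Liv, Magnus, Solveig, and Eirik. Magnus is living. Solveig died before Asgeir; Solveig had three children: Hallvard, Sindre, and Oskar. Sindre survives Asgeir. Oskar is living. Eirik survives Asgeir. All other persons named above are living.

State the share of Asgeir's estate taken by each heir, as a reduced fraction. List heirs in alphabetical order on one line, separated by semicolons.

Eirik 1/24; Hallvard 1/72; Liv 1/24; Magnus 1/24; Oskar 1/72; Sindre 1/72; Trygve 1/6; Ylva 2/3

Ylva, as surviving spouse, takes 2/3.
The remaining 1/3 passes to Asgeir's descendants per stirpes.
Jorunn left no surviving issue, so that branch lapses and is disregarded.
The 1/3 is divided into 2 equal shares of 1/6 among Dagny, Kolbein.
Dagny predeceased; the 1/6 allotted to Dagny's branch passes to Dagny's issue by representation.
Trygve is the sole taker at this level and receives the full 1/6.
Kolbein predeceased; the 1/6 allotted to Kolbein's branch passes to Kolbein's issue by representation.
The 1/6 is divided into 4 equal shares of 1/24 among Liv, Magnus, Solveig, Eirik.
Liv is living and takes 1/24.
Magnus is living and takes 1/24.
Solveig predeceased; the 1/24 allotted to Solveig's branch passes to Solveig's issue by representation.
The 1/24 is divided into 3 equal shares of 1/72 among Hallvard, Sindre, Oskar.
Hallvard is living and takes 1/72.
Sindre is living and takes 1/72.
Oskar is living and takes 1/72.
Eirik is living and takes 1/24.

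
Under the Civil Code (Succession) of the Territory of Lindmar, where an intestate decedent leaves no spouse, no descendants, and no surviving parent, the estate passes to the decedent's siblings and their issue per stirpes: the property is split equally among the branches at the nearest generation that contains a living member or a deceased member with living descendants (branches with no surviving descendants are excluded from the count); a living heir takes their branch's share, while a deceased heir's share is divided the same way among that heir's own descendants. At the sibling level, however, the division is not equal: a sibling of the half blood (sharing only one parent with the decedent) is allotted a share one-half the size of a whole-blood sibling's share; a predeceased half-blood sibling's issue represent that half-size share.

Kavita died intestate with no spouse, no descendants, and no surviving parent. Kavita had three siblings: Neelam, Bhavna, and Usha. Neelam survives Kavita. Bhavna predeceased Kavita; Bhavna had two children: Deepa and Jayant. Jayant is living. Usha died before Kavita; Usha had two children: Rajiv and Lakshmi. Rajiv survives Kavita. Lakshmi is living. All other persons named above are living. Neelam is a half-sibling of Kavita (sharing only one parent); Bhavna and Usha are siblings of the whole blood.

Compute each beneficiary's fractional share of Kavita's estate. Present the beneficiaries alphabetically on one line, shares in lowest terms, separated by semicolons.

No spouse, descendants, or parent survives, so the estate passes to Kavita's siblings per stirpes.
Half-blood siblings count for one-half the weight of whole-blood siblings at the initial division.
Dividing 1 in proportion to weights (total weight 5/2): Neelam (weight 1/2) → 1/5; Bhavna (weight 1) → 2/5; Usha (weight 1) → 2/5.
Neelam is living and takes 1/5.
Bhavna predeceased; the 2/5 allotted to Bhavna's branch passes to Bhavna's issue by representation.
The 2/5 is divided into 2 equal shares of 1/5 among Deepa, Jayant.
Deepa is living and takes 1/5.
Jayant is living and takes 1/5.
Usha predeceased; the 2/5 allotted to Usha's branch passes to Usha's issue by representation.
The 2/5 is divided into 2 equal shares of 1/5 among Rajiv, Lakshmi.
Rajiv is living and takes 1/5.
Lakshmi is living and takes 1/5.

Deepa 1/5; Jayant 1/5; Lakshmi 1/5; Neelam 1/5; Rajiv 1/5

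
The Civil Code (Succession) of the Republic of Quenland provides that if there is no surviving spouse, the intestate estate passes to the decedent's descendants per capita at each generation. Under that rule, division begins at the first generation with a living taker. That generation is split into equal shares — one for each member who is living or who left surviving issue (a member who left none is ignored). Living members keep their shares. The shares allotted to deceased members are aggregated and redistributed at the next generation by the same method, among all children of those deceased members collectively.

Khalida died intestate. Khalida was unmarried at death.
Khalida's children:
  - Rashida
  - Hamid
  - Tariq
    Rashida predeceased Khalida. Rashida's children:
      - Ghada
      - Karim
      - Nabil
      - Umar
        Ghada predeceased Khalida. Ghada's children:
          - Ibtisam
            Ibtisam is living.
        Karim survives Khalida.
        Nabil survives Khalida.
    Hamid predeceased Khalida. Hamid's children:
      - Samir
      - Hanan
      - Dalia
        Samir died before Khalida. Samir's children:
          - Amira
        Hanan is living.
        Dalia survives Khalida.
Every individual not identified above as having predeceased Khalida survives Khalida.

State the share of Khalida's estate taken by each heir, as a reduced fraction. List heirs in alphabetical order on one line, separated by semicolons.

There is no surviving spouse, so the entire estate passes to Khalida's descendants per capita at each generation.
At generation 1 (Rashida, Hamid, Tariq) there are 3 shares of (1)/3 = 1/3 each.
Living: Tariq — each takes 1/3.
Deceased: Rashida and Hamid. Their combined 2/3 is pooled and carried to generation 2.
At generation 2 (Ghada, Karim, Nabil, Umar, Samir, Hanan, Dalia) there are 7 shares of (2/3)/7 = 2/21 each.
Living: Karim, Nabil, Umar, Hanan, and Dalia — each takes 2/21.
Deceased: Ghada and Samir. Their combined 4/21 is pooled and carried to generation 3.
At generation 3 (Ibtisam, Amira) there are 2 shares of (4/21)/2 = 2/21 each.
Living: Ibtisam and Amira — each takes 2/21.

Amira 2/21; Dalia 2/21; Hanan 2/21; Ibtisam 2/21; Karim 2/21; Nabil 2/21; Tariq 1/3; Umar 2/21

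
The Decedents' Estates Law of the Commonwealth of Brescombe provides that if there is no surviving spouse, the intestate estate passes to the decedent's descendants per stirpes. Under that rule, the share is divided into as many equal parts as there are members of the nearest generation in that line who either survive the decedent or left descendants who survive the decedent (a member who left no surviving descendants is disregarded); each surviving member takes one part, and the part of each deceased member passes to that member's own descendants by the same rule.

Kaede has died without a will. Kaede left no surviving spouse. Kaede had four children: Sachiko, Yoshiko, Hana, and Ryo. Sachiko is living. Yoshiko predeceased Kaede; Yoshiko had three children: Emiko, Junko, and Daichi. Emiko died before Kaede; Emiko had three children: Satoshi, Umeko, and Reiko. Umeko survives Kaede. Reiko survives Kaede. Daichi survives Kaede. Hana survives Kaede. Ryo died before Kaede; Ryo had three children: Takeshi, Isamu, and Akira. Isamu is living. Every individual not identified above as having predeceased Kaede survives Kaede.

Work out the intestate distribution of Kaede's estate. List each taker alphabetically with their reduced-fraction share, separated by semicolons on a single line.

Akira 1/12; Daichi 1/12; Hana 1/4; Isamu 1/12; Junko 1/12; Reiko 1/36; Sachiko 1/4; Satoshi 1/36; Takeshi 1/12; Umeko 1/36

There is no surviving spouse, so the entire estate passes to Kaede's descendants per stirpes.
The estate is divided into 4 equal shares of 1/4 among Sachiko, Yoshiko, Hana, Ryo.
Sachiko is living and takes 1/4.
Yoshiko predeceased; the 1/4 allotted to Yoshiko's branch passes to Yoshiko's issue by representation.
The 1/4 is divided into 3 equal shares of 1/12 among Emiko, Junko, Daichi.
Emiko predeceased; the 1/12 allotted to Emiko's branch passes to Emiko's issue by representation.
The 1/12 is divided into 3 equal shares of 1/36 among Satoshi, Umeko, Reiko.
Satoshi is living and takes 1/36.
Umeko is living and takes 1/36.
Reiko is living and takes 1/36.
Junko is living and takes 1/12.
Daichi is living and takes 1/12.
Hana is living and takes 1/4.
Ryo predeceased; the 1/4 allotted to Ryo's branch passes to Ryo's issue by representation.
The 1/4 is divided into 3 equal shares of 1/12 among Takeshi, Isamu, Akira.
Takeshi is living and takes 1/12.
Isamu is living and takes 1/12.
Akira is living and takes 1/12.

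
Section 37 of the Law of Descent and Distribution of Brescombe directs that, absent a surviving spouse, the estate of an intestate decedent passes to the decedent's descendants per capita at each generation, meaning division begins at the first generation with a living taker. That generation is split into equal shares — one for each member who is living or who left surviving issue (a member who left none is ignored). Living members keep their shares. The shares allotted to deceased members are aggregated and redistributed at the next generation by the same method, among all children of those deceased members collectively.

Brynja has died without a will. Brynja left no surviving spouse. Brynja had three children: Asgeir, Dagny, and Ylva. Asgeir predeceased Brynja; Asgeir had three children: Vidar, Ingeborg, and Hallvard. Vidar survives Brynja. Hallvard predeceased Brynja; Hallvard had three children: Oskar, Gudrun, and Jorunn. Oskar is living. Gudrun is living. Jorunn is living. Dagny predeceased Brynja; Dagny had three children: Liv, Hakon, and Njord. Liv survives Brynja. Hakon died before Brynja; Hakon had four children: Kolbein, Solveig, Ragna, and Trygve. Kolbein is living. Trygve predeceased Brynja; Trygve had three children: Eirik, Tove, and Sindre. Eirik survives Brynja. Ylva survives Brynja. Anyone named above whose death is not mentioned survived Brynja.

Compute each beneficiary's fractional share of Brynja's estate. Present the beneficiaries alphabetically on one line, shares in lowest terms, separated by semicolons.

There is no surviving spouse, so the entire estate passes to Brynja's descendants per capita at each generation.
At generation 1 (Asgeir, Dagny, Ylva) there are 3 shares of (1)/3 = 1/3 each.
Living: Ylva — each takes 1/3.
Deceased: Asgeir and Dagny. Their combined 2/3 is pooled and carried to generation 2.
At generation 2 (Vidar, Ingeborg, Hallvard, Liv, Hakon, Njord) there are 6 shares of (2/3)/6 = 1/9 each.
Living: Vidar, Ingeborg, Liv, and Njord — each takes 1/9.
Deceased: Hallvard and Hakon. Their combined 2/9 is pooled and carried to generation 3.
At generation 3 (Oskar, Gudrun, Jorunn, Kolbein, Solveig, Ragna, Trygve) there are 7 shares of (2/9)/7 = 2/63 each.
Living: Oskar, Gudrun, Jorunn, Kolbein, Solveig, and Ragna — each takes 2/63.
Deceased: Trygve. That 2/63 share is carried to generation 4.
At generation 4 (Eirik, Tove, Sindre) there are 3 shares of (2/63)/3 = 2/189 each.
Living: Eirik, Tove, and Sindre — each takes 2/189.

Eirik 2/189; Gudrun 2/63; Ingeborg 1/9; Jorunn 2/63; Kolbein 2/63; Liv 1/9; Njord 1/9; Oskar 2/63; Ragna 2/63; Sindre 2/189; Solveig 2/63; Tove 2/189; Vidar 1/9; Ylva 1/3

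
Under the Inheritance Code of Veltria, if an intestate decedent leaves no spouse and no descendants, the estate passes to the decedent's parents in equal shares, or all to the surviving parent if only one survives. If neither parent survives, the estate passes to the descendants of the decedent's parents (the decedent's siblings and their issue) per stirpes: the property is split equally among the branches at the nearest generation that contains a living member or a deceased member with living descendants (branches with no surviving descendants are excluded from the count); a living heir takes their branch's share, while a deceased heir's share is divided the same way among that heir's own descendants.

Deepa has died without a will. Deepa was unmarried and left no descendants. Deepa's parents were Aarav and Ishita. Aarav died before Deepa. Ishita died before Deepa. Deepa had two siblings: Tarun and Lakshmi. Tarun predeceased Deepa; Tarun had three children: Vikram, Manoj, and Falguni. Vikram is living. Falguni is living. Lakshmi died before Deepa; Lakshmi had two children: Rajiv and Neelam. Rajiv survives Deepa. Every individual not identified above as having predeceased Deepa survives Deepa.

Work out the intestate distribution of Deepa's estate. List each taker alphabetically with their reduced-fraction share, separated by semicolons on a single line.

Neither parent survives and there are no descendants, so the estate passes to Deepa's siblings and their issue per stirpes.
The estate is divided into 2 equal shares of 1/2 among Tarun, Lakshmi.
Tarun predeceased; the 1/2 allotted to Tarun's branch passes to Tarun's issue by representation.
The 1/2 is divided into 3 equal shares of 1/6 among Vikram, Manoj, Falguni.
Vikram is living and takes 1/6.
Manoj is living and takes 1/6.
Falguni is living and takes 1/6.
Lakshmi predeceased; the 1/2 allotted to Lakshmi's branch passes to Lakshmi's issue by representation.
The 1/2 is divided into 2 equal shares of 1/4 among Rajiv, Neelam.
Rajiv is living and takes 1/4.
Neelam is living and takes 1/4.

Falguni 1/6; Manoj 1/6; Neelam 1/4; Rajiv 1/4; Vikram 1/6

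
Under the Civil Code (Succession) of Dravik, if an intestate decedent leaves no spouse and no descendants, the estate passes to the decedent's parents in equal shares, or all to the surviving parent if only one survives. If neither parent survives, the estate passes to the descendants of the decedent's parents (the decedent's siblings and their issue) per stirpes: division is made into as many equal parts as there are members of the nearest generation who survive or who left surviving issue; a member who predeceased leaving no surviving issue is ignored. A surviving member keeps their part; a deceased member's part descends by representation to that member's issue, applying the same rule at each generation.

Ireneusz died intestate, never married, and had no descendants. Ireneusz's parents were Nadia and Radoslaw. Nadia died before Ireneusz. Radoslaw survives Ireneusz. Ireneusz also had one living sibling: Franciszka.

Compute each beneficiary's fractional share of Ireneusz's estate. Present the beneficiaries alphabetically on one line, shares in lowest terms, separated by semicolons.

Radoslaw 1

Only one parent, Radoslaw, survives, so Radoslaw takes the entire estate. The siblings take nothing because a surviving parent has priority.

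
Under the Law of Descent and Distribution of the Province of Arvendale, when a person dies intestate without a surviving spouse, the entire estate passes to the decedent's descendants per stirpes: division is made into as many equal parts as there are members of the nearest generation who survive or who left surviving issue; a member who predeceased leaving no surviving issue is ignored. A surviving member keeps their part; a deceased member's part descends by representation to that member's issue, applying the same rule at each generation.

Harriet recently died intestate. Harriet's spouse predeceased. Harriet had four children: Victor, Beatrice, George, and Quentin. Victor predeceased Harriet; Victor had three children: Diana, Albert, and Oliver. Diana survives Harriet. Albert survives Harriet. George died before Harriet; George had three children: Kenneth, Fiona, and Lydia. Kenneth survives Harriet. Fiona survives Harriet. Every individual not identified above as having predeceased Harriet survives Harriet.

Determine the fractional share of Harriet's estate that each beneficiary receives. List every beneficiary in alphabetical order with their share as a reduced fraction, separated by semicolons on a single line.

Albert 1/12; Beatrice 1/4; Diana 1/12; Fiona 1/12; Kenneth 1/12; Lydia 1/12; Oliver 1/12; Quentin 1/4

There is no surviving spouse, so the entire estate passes to Harriet's descendants per stirpes.
The estate is divided into 4 equal shares of 1/4 among Victor, Beatrice, George, Quentin.
Victor predeceased; the 1/4 allotted to Victor's branch passes to Victor's issue by representation.
The 1/4 is divided into 3 equal shares of 1/12 among Diana, Albert, Oliver.
Diana is living and takes 1/12.
Albert is living and takes 1/12.
Oliver is living and takes 1/12.
Beatrice is living and takes 1/4.
George predeceased; the 1/4 allotted to George's branch passes to George's issue by representation.
The 1/4 is divided into 3 equal shares of 1/12 among Kenneth, Fiona, Lydia.
Kenneth is living and takes 1/12.
Fiona is living and takes 1/12.
Lydia is living and takes 1/12.
Quentin is living and takes 1/4.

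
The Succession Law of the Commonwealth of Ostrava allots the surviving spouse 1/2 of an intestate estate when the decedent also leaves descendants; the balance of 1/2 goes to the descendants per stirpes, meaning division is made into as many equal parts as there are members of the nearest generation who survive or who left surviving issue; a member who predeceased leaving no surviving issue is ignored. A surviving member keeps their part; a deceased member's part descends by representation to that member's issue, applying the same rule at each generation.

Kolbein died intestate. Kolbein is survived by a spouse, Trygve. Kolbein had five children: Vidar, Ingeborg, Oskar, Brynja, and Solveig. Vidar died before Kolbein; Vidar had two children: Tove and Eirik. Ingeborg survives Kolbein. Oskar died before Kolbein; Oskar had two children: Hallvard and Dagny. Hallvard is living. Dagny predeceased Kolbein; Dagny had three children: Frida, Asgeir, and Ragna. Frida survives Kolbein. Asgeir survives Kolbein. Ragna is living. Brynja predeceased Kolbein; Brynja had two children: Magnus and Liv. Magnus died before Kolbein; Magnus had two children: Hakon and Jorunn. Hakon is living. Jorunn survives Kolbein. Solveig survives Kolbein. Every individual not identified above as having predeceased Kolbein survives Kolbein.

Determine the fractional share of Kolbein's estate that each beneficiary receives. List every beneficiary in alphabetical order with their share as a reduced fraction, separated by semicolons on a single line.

Asgeir 1/60; Eirik 1/20; Frida 1/60; Hakon 1/40; Hallvard 1/20; Ingeborg 1/10; Jorunn 1/40; Liv 1/20; Ragna 1/60; Solveig 1/10; Tove 1/20; Trygve 1/2

Trygve, as surviving spouse, takes 1/2.
The remaining 1/2 passes to Kolbein's descendants per stirpes.
The 1/2 is divided into 5 equal shares of 1/10 among Vidar, Ingeborg, Oskar, Brynja, Solveig.
Vidar predeceased; the 1/10 allotted to Vidar's branch passes to Vidar's issue by representation.
The 1/10 is divided into 2 equal shares of 1/20 among Tove, Eirik.
Tove is living and takes 1/20.
Eirik is living and takes 1/20.
Ingeborg is living and takes 1/10.
Oskar predeceased; the 1/10 allotted to Oskar's branch passes to Oskar's issue by representation.
The 1/10 is divided into 2 equal shares of 1/20 among Hallvard, Dagny.
Hallvard is living and takes 1/20.
Dagny predeceased; the 1/20 allotted to Dagny's branch passes to Dagny's issue by representation.
The 1/20 is divided into 3 equal shares of 1/60 among Frida, Asgeir, Ragna.
Frida is living and takes 1/60.
Asgeir is living and takes 1/60.
Ragna is living and takes 1/60.
Brynja predeceased; the 1/10 allotted to Brynja's branch passes to Brynja's issue by representation.
The 1/10 is divided into 2 equal shares of 1/20 among Magnus, Liv.
Magnus predeceased; the 1/20 allotted to Magnus's branch passes to Magnus's issue by representation.
The 1/20 is divided into 2 equal shares of 1/40 among Hakon, Jorunn.
Hakon is living and takes 1/40.
Jorunn is living and takes 1/40.
Liv is living and takes 1/20.
Solveig is living and takes 1/10.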